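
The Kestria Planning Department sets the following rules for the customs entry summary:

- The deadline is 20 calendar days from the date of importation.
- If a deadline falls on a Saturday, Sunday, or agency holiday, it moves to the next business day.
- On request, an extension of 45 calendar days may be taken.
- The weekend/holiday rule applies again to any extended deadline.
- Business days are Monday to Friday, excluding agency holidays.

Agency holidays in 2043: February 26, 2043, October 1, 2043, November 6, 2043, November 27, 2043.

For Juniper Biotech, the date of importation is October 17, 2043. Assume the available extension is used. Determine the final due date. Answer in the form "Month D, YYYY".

Adding 20 calendar days to October 17, 2043 gives November 6, 2043.
Because November 6, 2043 is a listed holiday, the deadline becomes November 9, 2043 (Monday).
Applying the 45-calendar-day extension: November 9, 2043 + 45 days = December 24, 2043.
December 24, 2043 falls on a Thursday, which is a business day, so no adjustment is needed.
So the filing is due December 24, 2043.

December 24, 2043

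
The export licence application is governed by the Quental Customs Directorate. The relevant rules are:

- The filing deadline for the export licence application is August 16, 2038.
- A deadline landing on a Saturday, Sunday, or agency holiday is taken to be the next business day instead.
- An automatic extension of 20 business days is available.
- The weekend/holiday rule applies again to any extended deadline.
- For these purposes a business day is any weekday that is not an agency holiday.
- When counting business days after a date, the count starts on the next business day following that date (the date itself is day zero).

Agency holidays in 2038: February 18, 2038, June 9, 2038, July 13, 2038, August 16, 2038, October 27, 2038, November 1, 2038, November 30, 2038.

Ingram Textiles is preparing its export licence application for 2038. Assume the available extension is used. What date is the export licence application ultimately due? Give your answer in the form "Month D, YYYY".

The statutory due date is August 16, 2038.
August 16, 2038 is a listed holiday, so it moves to the next business day, August 17, 2038 (Tuesday).
Applying the 20-business-day extension: 20 business days after August 17, 2038 is September 14, 2038.
September 14, 2038 falls on a Tuesday, which is a business day, so no adjustment is needed.
The final due date is September 14, 2038.

September 14, 2038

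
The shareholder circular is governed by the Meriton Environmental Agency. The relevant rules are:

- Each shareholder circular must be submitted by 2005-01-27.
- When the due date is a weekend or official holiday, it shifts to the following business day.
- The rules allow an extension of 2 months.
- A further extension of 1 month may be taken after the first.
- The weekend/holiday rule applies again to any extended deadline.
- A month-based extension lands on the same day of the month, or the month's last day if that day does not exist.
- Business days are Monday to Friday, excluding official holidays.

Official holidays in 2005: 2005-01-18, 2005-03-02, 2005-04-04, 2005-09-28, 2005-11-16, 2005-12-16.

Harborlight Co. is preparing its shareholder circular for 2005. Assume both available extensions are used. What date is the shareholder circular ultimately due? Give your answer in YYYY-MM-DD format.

The statutory due date is 2005-01-27.
2005-01-27 is a Thursday and not a listed holiday, so it stands.
Add 2 months to 2005-01-27: 2005-03-27.
2005-03-27 falls on a Sunday. Rolling to the next business day gives 2005-03-28, a Monday.
The 1 month extension carries 2005-03-28 to 2005-04-28.
2005-04-28 is a Thursday and not a listed holiday, so it stands.
Final deadline: 2005-04-28.

2005-04-28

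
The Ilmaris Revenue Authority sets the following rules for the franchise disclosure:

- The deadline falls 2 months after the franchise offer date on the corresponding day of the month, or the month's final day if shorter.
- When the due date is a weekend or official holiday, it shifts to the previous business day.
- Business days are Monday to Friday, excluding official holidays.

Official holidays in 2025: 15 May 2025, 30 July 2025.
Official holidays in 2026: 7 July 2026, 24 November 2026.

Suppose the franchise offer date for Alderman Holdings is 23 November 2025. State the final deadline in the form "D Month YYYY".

Moving 2 months forward from 23 November 2025 on the corresponding day gives 23 January 2026.
23 January 2026 falls on a Friday, which is a business day, so no adjustment is needed.
Final deadline: 23 January 2026.

23 January 2026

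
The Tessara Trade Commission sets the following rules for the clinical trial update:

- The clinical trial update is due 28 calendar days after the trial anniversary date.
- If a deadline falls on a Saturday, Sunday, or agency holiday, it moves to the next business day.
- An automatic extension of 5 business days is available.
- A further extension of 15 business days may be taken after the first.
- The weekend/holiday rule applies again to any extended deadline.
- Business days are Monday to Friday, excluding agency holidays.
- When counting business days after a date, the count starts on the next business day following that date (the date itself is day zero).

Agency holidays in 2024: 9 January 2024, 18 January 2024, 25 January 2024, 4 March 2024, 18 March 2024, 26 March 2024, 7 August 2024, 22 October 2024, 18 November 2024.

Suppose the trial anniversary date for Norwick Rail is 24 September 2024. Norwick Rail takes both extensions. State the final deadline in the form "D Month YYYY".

28 calendar days after 24 September 2024 is 22 October 2024.
22 October 2024 is a listed holiday, so it moves to the next business day, 23 October 2024 (Wednesday).
Counting 5 further business days from 23 October 2024 reaches 30 October 2024.
Since 30 October 2024 is a Wednesday and not a holiday, the date is unchanged.
Applying the 15-business-day extension: 15 business days after 30 October 2024 is 21 November 2024.
Since 21 November 2024 is a Thursday and not a holiday, the date is unchanged.
Final deadline: 21 November 2024.

21 November 2024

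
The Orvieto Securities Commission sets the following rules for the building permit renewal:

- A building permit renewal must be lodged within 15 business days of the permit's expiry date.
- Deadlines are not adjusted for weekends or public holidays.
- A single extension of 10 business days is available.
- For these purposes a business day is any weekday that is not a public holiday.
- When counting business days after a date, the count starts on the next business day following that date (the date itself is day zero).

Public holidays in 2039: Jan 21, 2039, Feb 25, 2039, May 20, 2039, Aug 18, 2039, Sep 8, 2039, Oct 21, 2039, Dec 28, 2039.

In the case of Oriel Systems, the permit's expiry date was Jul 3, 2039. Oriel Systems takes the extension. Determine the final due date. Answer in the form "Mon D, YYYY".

15 business days after Jul 3, 2039, excluding weekends and holidays, is Jul 22, 2039.
Jul 22, 2039 is a Friday; no weekend or holiday adjustment applies.
Applying the 10-business-day extension: 10 business days after Jul 22, 2039 is Aug 5, 2039.
No adjustment is made for weekends or holidays, so Aug 5, 2039 stands.
Final deadline: Aug 5, 2039.

Aug 5, 2039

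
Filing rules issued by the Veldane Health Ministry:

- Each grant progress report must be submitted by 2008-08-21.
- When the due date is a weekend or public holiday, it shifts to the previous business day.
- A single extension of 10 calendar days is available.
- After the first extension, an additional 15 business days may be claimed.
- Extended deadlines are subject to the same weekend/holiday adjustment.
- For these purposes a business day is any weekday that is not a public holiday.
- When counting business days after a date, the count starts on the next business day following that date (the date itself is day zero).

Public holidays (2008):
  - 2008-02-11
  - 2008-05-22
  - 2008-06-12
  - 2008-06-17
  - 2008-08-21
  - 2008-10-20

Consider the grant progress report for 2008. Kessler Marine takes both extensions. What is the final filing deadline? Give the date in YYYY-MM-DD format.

2008-09-19

Start from the fixed due date, 2008-08-21.
2008-08-21 is a listed holiday, so it moves to the preceding business day, 2008-08-20 (Wednesday).
Add the 10 calendar-day extension to 2008-08-20: 2008-08-30.
2008-08-30 is a Saturday, so it moves to the preceding business day, 2008-08-29 (Friday).
Applying the 15-business-day extension: 15 business days after 2008-08-29 is 2008-09-19.
2008-09-19 falls on a Friday, which is a business day, so no adjustment is needed.
So the filing is due 2008-09-19.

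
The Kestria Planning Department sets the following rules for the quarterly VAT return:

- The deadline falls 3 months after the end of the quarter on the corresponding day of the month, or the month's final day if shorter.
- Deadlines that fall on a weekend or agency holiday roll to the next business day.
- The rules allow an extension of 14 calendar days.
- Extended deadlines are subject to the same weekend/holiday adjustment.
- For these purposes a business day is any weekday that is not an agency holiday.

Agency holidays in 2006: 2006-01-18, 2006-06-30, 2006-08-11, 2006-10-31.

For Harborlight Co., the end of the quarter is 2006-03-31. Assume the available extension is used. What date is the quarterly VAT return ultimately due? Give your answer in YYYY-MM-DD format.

2006-07-17

Moving 3 months forward from 2006-03-31 on the corresponding day gives 2006-06-30 (day 31 does not exist in June, so the month's last day is used).
2006-06-30 is a listed holiday; the next business day is 2006-07-03 (Monday).
The 14-calendar-day extension moves the deadline from 2006-07-03 to 2006-07-17.
2006-07-17 falls on a Monday, which is a business day, so no adjustment is needed.
Final deadline: 2006-07-17.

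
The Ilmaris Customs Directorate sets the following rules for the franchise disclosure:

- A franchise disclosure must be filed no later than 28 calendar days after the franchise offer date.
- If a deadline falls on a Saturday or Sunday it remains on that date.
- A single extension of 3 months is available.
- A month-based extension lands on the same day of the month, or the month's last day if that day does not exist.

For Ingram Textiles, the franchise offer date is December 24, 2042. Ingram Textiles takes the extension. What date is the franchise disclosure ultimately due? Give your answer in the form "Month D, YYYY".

April 21, 2043

Adding 28 calendar days to December 24, 2042 gives January 21, 2043.
January 21, 2043 is a Wednesday; no weekend or holiday adjustment applies.
Applying the 3 months extension: 3 months after January 21, 2043 is April 21, 2043.
April 21, 2043 is a Tuesday; no weekend or holiday adjustment applies.
Deadline: April 21, 2043.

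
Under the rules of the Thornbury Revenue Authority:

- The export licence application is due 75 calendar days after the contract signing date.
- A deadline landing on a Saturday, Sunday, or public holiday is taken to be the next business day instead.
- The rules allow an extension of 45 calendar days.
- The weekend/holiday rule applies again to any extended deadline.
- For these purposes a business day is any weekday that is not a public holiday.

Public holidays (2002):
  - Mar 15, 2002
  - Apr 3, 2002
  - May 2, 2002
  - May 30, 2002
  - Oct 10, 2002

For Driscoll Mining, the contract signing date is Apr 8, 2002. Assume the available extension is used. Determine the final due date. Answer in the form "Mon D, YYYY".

From Apr 8, 2002, 75 calendar days later is Jun 22, 2002.
Jun 22, 2002 is a Saturday; the next business day is Jun 24, 2002 (Monday).
Applying the 45-calendar-day extension: Jun 24, 2002 + 45 days = Aug 8, 2002.
Since Aug 8, 2002 is a Thursday and not a holiday, the date is unchanged.
The final due date is Aug 8, 2002.

Aug 8, 2002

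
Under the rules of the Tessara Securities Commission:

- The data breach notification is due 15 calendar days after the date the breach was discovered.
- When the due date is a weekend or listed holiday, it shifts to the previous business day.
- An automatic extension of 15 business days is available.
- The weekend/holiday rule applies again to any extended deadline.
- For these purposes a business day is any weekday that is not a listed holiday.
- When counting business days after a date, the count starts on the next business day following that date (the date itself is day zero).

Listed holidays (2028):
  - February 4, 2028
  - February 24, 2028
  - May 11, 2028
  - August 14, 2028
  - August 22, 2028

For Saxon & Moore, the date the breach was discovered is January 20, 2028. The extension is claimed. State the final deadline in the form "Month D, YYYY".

February 28, 2028

15 calendar days after January 20, 2028 is February 4, 2028.
Because February 4, 2028 is a listed holiday, the deadline becomes February 3, 2028 (Thursday).
Applying the 15-business-day extension: 15 business days after February 3, 2028 is February 28, 2028.
February 28, 2028 is a Monday and not a listed holiday, so it stands.
The final due date is February 28, 2028.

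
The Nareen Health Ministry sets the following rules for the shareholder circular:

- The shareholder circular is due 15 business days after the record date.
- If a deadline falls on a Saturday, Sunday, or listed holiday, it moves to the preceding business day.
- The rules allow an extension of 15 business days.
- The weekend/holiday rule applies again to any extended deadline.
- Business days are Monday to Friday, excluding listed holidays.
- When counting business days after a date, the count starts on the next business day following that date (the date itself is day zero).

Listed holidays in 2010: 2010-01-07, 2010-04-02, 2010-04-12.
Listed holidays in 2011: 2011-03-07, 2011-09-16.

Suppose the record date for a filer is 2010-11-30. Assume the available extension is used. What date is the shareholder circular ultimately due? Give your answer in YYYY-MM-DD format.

Counting 15 business days after 2010-11-30 (skipping weekends and listed holidays) reaches 2010-12-21.
2010-12-21 falls on a Tuesday, which is a business day, so no adjustment is needed.
Counting 15 further business days from 2010-12-21 reaches 2011-01-11.
2011-01-11 is a Tuesday and not a listed holiday, so it stands.
Final deadline: 2011-01-11.

2011-01-11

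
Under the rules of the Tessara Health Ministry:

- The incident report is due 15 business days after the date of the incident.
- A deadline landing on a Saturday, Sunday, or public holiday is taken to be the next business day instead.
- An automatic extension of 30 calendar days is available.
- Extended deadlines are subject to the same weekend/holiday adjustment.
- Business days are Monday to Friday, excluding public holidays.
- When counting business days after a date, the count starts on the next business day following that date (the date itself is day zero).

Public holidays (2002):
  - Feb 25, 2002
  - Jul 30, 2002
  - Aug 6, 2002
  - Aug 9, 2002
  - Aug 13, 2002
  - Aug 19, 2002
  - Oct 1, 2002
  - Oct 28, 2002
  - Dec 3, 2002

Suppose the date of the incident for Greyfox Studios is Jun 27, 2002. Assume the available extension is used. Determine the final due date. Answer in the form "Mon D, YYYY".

Aug 20, 2002

Counting 15 business days after Jun 27, 2002 (skipping weekends and listed holidays) reaches Jul 18, 2002.
Since Jul 18, 2002 is a Thursday and not a holiday, the date is unchanged.
With the 30-day extension, Jul 18, 2002 becomes Aug 17, 2002.
Aug 17, 2002 is a Saturday, so it moves to the next business day, Aug 20, 2002 (Tuesday).
Final deadline: Aug 20, 2002.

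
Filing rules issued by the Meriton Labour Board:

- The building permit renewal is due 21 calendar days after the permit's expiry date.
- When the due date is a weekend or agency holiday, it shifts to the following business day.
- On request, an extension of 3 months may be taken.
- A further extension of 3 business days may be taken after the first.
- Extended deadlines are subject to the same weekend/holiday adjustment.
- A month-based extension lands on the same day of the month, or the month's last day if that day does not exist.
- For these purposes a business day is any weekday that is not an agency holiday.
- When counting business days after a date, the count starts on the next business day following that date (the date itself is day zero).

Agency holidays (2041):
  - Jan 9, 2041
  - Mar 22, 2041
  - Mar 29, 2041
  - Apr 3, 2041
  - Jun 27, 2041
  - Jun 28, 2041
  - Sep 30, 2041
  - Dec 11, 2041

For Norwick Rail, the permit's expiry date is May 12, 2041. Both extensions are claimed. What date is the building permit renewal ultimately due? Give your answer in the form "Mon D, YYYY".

Adding 21 calendar days to May 12, 2041 gives Jun 2, 2041.
Jun 2, 2041 is a Sunday; the next business day is Jun 3, 2041 (Monday).
Applying the 3 months extension: 3 months after Jun 3, 2041 is Sep 3, 2041.
Since Sep 3, 2041 is a Tuesday and not a holiday, the date is unchanged.
The 3-business-day extension runs from Sep 3, 2041 to Sep 6, 2041.
Sep 6, 2041 falls on a Friday, which is a business day, so no adjustment is needed.
Final deadline: Sep 6, 2041.

Sep 6, 2041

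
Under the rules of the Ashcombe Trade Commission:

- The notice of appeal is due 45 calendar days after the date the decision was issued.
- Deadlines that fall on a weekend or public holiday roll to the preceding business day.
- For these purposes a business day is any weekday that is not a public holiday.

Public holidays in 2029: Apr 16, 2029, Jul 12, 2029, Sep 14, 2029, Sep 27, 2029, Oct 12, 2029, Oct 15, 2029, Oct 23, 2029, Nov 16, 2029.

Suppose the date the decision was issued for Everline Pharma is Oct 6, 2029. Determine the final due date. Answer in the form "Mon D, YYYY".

Nov 20, 2029

From Oct 6, 2029, 45 calendar days later is Nov 20, 2029.
Since Nov 20, 2029 is a Tuesday and not a holiday, the date is unchanged.
So the filing is due Nov 20, 2029.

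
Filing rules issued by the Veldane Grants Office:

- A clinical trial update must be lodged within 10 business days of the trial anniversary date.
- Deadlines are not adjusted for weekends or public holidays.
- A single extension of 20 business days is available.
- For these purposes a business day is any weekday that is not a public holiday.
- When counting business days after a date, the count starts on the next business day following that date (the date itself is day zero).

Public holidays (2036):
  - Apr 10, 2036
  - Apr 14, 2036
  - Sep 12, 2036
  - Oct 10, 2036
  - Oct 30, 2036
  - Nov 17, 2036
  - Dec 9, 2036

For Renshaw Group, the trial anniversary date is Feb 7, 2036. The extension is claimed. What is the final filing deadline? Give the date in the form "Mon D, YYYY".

10 business days after Feb 7, 2036, excluding weekends and holidays, is Feb 21, 2036.
No adjustment is made for weekends or holidays, so Feb 21, 2036 stands.
Applying the 20-business-day extension: 20 business days after Feb 21, 2036 is Mar 20, 2036.
Mar 20, 2036 falls on a Thursday. The rules make no weekend/holiday allowance, so it remains Mar 20, 2036.
The final due date is Mar 20, 2036.

Mar 20, 2036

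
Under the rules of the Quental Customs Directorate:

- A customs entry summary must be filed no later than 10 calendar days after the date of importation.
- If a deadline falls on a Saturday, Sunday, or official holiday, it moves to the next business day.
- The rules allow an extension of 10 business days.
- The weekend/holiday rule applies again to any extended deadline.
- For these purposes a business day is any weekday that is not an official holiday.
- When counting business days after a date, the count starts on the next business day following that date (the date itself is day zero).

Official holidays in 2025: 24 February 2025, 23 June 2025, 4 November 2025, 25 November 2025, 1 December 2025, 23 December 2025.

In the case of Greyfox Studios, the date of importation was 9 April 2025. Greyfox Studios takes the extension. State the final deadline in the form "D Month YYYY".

Trigger date 9 April 2025 + 10 calendar days = 19 April 2025.
19 April 2025 falls on a Saturday. Rolling to the next business day gives 21 April 2025, a Monday.
The 10-business-day extension runs from 21 April 2025 to 5 May 2025.
Since 5 May 2025 is a Monday and not a holiday, the date is unchanged.
The final due date is 5 May 2025.

5 May 2025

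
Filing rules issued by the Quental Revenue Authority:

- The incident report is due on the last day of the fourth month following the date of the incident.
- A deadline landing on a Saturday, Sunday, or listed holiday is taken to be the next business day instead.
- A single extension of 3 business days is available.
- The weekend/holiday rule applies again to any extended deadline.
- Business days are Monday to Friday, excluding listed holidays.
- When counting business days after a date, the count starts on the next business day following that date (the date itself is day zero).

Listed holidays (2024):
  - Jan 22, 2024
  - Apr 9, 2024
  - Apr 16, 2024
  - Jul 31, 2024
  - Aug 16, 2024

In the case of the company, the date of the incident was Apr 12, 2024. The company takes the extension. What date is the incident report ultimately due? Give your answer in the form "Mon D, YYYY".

The fourth month after Apr 12, 2024 is August 2024, whose last day is Aug 31, 2024.
Aug 31, 2024 is a Saturday, so it moves to the next business day, Sep 2, 2024 (Monday).
The 3-business-day extension runs from Sep 2, 2024 to Sep 5, 2024.
Since Sep 5, 2024 is a Thursday and not a holiday, the date is unchanged.
Final deadline: Sep 5, 2024.

Sep 5, 2024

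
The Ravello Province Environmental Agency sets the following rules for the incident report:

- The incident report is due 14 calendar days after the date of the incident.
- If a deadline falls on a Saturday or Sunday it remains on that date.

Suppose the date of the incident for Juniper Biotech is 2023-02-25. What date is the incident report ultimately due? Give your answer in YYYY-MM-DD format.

14 calendar days after 2023-02-25 is 2023-03-11.
2023-03-11 is a Saturday; no weekend or holiday adjustment applies.
Deadline: 2023-03-11.

2023-03-11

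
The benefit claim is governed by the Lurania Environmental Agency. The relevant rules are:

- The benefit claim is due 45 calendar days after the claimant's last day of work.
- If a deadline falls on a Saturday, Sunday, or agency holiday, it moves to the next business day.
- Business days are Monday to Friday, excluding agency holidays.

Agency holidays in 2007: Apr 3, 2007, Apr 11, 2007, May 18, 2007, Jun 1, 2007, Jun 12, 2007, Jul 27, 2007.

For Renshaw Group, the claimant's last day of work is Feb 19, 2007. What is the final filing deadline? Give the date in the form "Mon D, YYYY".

Apr 5, 2007

Adding 45 calendar days to Feb 19, 2007 gives Apr 5, 2007.
Since Apr 5, 2007 is a Thursday and not a holiday, the date is unchanged.
Deadline: Apr 5, 2007.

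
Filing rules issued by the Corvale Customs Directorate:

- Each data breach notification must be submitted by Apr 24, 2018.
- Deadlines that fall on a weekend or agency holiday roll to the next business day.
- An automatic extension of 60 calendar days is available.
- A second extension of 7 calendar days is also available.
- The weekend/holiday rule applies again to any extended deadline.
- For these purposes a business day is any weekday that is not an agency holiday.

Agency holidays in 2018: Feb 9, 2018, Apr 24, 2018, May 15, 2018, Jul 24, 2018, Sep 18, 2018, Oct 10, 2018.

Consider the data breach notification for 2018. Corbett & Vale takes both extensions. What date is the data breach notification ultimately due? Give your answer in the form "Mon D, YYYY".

Jul 2, 2018

The statutory due date is Apr 24, 2018.
Apr 24, 2018 is a listed holiday, so it moves to the next business day, Apr 25, 2018 (Wednesday).
Add the 60 calendar-day extension to Apr 25, 2018: Jun 24, 2018.
Jun 24, 2018 is a Sunday; the next business day is Jun 25, 2018 (Monday).
Applying the 7-calendar-day extension: Jun 25, 2018 + 7 days = Jul 2, 2018.
Jul 2, 2018 is a Monday and not a listed holiday, so it stands.
The final due date is Jul 2, 2018.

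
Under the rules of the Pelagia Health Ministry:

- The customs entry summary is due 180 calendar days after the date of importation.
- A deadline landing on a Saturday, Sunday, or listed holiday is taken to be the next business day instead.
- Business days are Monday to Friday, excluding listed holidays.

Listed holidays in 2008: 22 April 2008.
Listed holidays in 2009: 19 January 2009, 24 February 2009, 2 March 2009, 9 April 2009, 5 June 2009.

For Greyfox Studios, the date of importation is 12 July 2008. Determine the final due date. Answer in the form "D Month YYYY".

180 calendar days after 12 July 2008 is 8 January 2009.
8 January 2009 (Thursday) is already a business day.
So the filing is due 8 January 2009.

8 January 2009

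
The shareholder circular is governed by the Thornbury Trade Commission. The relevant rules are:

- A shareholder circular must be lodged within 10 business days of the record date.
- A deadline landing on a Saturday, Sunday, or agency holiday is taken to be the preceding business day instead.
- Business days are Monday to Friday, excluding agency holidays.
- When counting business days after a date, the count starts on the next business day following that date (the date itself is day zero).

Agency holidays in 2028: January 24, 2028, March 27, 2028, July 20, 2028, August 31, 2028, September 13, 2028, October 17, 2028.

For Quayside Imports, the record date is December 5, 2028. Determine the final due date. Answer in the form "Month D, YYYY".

Starting the day after December 5, 2028 and counting 10 business days lands on December 19, 2028.
Since December 19, 2028 is a Tuesday and not a holiday, the date is unchanged.
The final due date is December 19, 2028.

December 19, 2028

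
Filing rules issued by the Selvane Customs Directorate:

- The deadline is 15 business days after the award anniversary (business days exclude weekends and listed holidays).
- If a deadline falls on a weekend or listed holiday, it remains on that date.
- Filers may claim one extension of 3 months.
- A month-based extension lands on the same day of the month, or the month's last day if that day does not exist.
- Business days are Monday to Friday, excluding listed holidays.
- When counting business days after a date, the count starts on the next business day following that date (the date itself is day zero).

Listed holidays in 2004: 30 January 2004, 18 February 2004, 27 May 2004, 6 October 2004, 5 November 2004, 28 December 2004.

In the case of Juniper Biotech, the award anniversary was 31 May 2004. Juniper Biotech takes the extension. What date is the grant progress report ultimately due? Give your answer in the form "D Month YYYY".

21 September 2004

15 business days after 31 May 2004, excluding weekends and holidays, is 21 June 2004.
21 June 2004 is a Monday; no weekend or holiday adjustment applies.
The 3 months extension carries 21 June 2004 to 21 September 2004.
No adjustment is made for weekends or holidays, so 21 September 2004 stands.
The final due date is 21 September 2004.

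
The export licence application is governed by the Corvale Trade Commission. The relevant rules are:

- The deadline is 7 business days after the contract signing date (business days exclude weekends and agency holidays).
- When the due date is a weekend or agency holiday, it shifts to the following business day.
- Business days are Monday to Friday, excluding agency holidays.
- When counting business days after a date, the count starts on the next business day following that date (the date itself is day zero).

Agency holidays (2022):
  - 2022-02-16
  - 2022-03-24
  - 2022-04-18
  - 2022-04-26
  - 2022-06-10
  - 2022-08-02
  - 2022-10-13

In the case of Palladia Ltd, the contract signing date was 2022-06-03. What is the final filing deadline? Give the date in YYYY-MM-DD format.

2022-06-15

Counting 7 business days after 2022-06-03 (skipping weekends and listed holidays) reaches 2022-06-15.
Since 2022-06-15 is a Wednesday and not a holiday, the date is unchanged.
So the filing is due 2022-06-15.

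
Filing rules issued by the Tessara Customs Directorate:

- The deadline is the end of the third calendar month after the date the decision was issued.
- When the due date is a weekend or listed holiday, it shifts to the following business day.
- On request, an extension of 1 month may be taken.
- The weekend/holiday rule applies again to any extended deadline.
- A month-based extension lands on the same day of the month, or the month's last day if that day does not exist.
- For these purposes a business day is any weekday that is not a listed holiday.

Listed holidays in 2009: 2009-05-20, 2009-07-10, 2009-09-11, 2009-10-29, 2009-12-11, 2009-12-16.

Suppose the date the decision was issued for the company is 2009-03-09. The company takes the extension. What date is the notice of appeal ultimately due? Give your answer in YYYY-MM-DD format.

3 months after 2009-03-09 is June 2009; that month ends on 2009-06-30.
2009-06-30 is a Tuesday and not a listed holiday, so it stands.
The 1 month extension carries 2009-06-30 to 2009-07-30.
2009-07-30 is a Thursday and not a listed holiday, so it stands.
So the filing is due 2009-07-30.

2009-07-30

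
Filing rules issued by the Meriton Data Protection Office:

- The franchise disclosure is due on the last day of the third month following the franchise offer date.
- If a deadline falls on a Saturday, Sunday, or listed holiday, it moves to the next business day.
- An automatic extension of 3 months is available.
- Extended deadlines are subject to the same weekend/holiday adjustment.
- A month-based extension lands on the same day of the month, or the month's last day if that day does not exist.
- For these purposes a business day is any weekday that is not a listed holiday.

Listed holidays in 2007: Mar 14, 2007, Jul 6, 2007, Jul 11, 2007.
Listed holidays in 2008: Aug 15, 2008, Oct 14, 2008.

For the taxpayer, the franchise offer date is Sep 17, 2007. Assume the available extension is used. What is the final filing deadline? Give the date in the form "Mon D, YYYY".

Mar 31, 2008

The third month after Sep 17, 2007 is December 2007, whose last day is Dec 31, 2007.
Dec 31, 2007 (Monday) is already a business day.
Applying the 3 months extension: 3 months after Dec 31, 2007 is Mar 31, 2008.
Mar 31, 2008 falls on a Monday, which is a business day, so no adjustment is needed.
Deadline: Mar 31, 2008.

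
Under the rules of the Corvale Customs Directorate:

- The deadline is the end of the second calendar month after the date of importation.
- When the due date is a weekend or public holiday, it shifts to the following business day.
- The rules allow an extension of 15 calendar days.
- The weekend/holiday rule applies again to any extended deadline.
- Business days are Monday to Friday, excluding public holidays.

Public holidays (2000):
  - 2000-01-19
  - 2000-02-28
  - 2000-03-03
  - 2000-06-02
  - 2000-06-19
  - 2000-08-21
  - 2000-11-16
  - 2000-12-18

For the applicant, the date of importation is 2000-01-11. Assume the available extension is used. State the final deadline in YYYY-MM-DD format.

2 months after 2000-01-11 falls in March 2000; the last day of that month is 2000-03-31.
2000-03-31 (Friday) is already a business day.
Applying the 15-calendar-day extension: 2000-03-31 + 15 days = 2000-04-15.
2000-04-15 falls on a Saturday. Rolling to the next business day gives 2000-04-17, a Monday.
The final due date is 2000-04-17.

2000-04-17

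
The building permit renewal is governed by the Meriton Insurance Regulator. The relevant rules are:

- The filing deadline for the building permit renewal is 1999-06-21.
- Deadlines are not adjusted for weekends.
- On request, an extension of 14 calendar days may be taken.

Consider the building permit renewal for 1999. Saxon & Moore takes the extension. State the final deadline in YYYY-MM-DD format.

Start from the fixed due date, 1999-06-21.
No adjustment is made for weekends or holidays, so 1999-06-21 stands.
With the 14-day extension, 1999-06-21 becomes 1999-07-05.
1999-07-05 falls on a Monday. The rules make no weekend/holiday allowance, so it remains 1999-07-05.
Deadline: 1999-07-05.

1999-07-05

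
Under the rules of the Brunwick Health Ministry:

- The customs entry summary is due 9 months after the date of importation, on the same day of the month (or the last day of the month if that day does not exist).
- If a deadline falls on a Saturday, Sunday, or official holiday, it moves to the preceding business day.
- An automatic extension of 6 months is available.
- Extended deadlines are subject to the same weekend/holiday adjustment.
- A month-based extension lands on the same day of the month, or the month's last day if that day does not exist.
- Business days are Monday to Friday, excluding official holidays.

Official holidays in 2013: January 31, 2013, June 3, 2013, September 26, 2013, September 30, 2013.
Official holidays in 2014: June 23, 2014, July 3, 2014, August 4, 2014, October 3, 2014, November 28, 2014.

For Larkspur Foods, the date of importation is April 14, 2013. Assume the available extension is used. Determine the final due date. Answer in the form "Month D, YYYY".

9 months from April 14, 2013 is January 14, 2014.
January 14, 2014 (Tuesday) is already a business day.
Add 6 months to January 14, 2014: July 14, 2014.
Since July 14, 2014 is a Monday and not a holiday, the date is unchanged.
The final due date is July 14, 2014.

July 14, 2014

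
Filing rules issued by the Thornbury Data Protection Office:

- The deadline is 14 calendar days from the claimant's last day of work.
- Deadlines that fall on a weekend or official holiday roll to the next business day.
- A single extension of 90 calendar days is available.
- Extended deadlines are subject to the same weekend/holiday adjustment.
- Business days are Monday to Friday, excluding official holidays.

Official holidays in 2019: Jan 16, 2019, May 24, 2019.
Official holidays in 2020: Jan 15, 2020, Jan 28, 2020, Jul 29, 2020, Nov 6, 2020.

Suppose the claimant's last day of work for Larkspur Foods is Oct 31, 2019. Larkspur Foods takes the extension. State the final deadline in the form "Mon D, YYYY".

Feb 12, 2020

Adding 14 calendar days to Oct 31, 2019 gives Nov 14, 2019.
Nov 14, 2019 is a Thursday and not a listed holiday, so it stands.
The 90-calendar-day extension moves the deadline from Nov 14, 2019 to Feb 12, 2020.
Since Feb 12, 2020 is a Wednesday and not a holiday, the date is unchanged.
The final due date is Feb 12, 2020.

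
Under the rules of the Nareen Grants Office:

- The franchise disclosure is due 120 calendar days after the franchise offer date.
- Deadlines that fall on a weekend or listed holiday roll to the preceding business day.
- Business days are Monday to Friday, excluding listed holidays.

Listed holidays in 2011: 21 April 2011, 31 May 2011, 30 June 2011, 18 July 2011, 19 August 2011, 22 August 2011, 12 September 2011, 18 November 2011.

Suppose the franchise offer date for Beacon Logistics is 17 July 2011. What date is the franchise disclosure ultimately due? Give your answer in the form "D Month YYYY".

14 November 2011

From 17 July 2011, 120 calendar days later is 14 November 2011.
14 November 2011 falls on a Monday, which is a business day, so no adjustment is needed.
The final due date is 14 November 2011.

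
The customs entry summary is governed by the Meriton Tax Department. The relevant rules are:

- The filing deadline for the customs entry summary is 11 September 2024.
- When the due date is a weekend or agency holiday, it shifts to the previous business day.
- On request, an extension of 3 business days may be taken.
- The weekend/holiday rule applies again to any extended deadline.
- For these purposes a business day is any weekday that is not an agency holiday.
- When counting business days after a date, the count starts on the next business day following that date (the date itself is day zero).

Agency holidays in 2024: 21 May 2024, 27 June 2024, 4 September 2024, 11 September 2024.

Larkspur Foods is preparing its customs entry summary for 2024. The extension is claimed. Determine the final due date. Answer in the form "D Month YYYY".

16 September 2024

The stated deadline is 11 September 2024.
11 September 2024 is a listed holiday, so it moves to the preceding business day, 10 September 2024 (Tuesday).
Counting 3 further business days from 10 September 2024 reaches 16 September 2024.
16 September 2024 (Monday) is already a business day.
Deadline: 16 September 2024.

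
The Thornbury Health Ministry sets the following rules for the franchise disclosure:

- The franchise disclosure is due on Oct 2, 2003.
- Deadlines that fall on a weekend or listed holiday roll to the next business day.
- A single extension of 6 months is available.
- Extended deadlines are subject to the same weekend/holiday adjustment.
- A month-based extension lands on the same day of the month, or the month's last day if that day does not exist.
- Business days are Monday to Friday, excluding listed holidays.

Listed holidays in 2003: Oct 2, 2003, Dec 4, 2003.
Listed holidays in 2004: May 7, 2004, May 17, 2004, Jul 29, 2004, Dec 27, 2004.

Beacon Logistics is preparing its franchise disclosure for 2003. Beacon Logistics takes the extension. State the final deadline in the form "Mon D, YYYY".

Start from the fixed due date, Oct 2, 2003.
Oct 2, 2003 is a listed holiday, so it moves to the next business day, Oct 3, 2003 (Friday).
The 6 months extension carries Oct 3, 2003 to Apr 3, 2004.
Apr 3, 2004 is a Saturday, so it moves to the next business day, Apr 5, 2004 (Monday).
Deadline: Apr 5, 2004.

Apr 5, 2004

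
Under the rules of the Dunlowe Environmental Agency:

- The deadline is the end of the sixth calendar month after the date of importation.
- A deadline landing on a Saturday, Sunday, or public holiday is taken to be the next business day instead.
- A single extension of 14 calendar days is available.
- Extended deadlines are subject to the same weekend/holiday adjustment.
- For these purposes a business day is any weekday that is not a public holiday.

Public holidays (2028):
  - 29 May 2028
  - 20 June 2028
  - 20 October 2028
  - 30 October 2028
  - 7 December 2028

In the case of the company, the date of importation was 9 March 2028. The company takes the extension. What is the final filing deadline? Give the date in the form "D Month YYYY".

The sixth month after 9 March 2028 is September 2028, whose last day is 30 September 2028.
30 September 2028 is a Saturday, so it moves to the next business day, 2 October 2028 (Monday).
Applying the 14-calendar-day extension: 2 October 2028 + 14 days = 16 October 2028.
16 October 2028 falls on a Monday, which is a business day, so no adjustment is needed.
The final due date is 16 October 2028.

16 October 2028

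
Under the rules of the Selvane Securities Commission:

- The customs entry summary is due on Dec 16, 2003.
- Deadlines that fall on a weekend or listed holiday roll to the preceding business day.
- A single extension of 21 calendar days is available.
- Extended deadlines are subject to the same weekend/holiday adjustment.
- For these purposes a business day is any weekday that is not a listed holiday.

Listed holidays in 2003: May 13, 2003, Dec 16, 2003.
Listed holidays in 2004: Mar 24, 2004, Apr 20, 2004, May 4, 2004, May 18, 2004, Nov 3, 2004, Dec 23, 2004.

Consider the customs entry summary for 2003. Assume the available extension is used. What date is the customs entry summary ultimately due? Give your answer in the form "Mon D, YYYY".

Jan 5, 2004

Start from the fixed due date, Dec 16, 2003.
Because Dec 16, 2003 is a listed holiday, the deadline becomes Dec 15, 2003 (Monday).
Applying the 21-calendar-day extension: Dec 15, 2003 + 21 days = Jan 5, 2004.
Jan 5, 2004 is a Monday and not a listed holiday, so it stands.
Deadline: Jan 5, 2004.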